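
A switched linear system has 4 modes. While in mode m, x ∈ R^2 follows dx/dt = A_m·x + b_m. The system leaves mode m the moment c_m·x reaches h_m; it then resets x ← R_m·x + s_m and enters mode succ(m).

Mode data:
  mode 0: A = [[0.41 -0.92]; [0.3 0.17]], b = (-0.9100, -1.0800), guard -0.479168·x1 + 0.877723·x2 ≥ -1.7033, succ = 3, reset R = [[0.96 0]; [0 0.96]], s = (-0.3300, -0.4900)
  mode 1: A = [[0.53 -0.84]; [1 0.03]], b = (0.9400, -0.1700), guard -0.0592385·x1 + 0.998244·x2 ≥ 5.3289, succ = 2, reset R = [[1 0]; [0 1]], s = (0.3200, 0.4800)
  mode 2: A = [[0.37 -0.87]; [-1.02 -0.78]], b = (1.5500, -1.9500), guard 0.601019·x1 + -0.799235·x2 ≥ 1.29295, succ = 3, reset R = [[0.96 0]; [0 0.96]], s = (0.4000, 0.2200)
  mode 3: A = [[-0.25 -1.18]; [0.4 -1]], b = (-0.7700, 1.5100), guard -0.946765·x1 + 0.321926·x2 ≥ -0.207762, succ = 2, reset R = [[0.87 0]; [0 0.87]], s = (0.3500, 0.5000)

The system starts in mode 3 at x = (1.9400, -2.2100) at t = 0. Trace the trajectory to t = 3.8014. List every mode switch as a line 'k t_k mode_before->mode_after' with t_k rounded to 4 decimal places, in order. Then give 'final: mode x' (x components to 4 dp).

Mode 3: guard c·x = -0.2078 hit at Δt = 1.3880 (t = 1.3880), x⁻ = (0.5656, 1.0179) → reset → x⁺ = (0.8420, 1.3856), jump to mode 2
Mode 2: guard c·x = 1.2930 hit at Δt = 0.5061 (t = 1.8941), x⁻ = (1.6350, -0.3883) → reset → x⁺ = (1.9696, -0.1527), jump to mode 3
Mode 3: guard c·x = -0.2078 hit at Δt = 0.7952 (t = 2.6893), x⁻ = (0.5704, 1.0322) → reset → x⁺ = (0.8463, 1.3980), jump to mode 2
Mode 2: guard c·x = 1.2930 hit at Δt = 0.5075 (t = 3.1968), x⁻ = (1.6388, -0.3854) → reset → x⁺ = (1.9733, -0.1499), jump to mode 3
Mode 3: flow for 0.6046 to horizon, guard not reached → x = (0.9703, 0.8696)

1 1.3880 3->2
2 1.8941 2->3
3 2.6893 3->2
4 3.1968 2->3
final: 3 0.9703 0.8696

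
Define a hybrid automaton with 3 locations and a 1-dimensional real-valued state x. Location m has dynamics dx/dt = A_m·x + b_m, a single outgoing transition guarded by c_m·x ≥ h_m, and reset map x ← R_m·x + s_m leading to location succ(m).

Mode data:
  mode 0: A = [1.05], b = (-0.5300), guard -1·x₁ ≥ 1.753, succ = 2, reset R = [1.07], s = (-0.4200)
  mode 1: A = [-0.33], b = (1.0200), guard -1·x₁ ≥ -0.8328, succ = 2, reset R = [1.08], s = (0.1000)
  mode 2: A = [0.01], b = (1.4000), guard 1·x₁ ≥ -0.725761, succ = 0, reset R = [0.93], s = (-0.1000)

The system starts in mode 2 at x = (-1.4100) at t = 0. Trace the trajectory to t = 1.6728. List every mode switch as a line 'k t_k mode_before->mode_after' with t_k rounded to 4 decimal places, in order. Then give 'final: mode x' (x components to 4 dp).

1 0.4925 2->0
2 1.0332 0->2
final: 2 -1.4121

Mode 2: guard c·x = -0.7258 hit at Δt = 0.4925 (t = 0.4925), x⁻ = (-0.7258) → reset → x⁺ = (-0.7750), jump to mode 0
Mode 0: guard c·x = 1.7530 hit at Δt = 0.5407 (t = 1.0332), x⁻ = (-1.7530) → reset → x⁺ = (-2.2957), jump to mode 2
Mode 2: flow for 0.6396 to horizon, guard not reached → x = (-1.4121)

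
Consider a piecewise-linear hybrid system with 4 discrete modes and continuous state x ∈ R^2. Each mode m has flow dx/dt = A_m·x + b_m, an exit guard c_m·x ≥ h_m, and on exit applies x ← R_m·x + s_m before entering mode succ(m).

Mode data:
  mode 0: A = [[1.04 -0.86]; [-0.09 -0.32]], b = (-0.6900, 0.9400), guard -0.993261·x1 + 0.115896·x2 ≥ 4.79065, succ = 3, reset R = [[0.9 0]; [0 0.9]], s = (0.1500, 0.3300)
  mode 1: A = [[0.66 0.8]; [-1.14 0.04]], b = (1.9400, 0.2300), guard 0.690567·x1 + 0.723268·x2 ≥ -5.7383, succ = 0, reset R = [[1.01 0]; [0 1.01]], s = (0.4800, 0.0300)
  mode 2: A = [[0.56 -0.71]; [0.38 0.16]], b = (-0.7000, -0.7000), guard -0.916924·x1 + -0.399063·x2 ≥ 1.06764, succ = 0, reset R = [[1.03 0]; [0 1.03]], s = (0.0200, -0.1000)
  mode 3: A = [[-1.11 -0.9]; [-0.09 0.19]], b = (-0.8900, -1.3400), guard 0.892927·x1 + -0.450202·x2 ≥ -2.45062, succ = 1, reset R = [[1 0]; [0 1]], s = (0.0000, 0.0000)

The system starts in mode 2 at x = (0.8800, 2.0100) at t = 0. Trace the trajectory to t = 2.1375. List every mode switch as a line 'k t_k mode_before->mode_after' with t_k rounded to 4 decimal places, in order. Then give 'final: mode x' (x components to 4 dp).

1 1.2191 2->0
2 1.7706 0->3
final: 3 -3.4076 1.6114

Mode 2: guard c·x = 1.0676 hit at Δt = 1.2191 (t = 1.2191), x⁻ = (-1.7529, 1.3523) → reset → x⁺ = (-1.7855, 1.2928), jump to mode 0
Mode 0: guard c·x = 4.7907 hit at Δt = 0.5515 (t = 1.7706), x⁻ = (-4.6248, 1.6998) → reset → x⁺ = (-4.0123, 1.8598), jump to mode 3
Mode 3: flow for 0.3669 to horizon, guard not reached → x = (-3.4076, 1.6114)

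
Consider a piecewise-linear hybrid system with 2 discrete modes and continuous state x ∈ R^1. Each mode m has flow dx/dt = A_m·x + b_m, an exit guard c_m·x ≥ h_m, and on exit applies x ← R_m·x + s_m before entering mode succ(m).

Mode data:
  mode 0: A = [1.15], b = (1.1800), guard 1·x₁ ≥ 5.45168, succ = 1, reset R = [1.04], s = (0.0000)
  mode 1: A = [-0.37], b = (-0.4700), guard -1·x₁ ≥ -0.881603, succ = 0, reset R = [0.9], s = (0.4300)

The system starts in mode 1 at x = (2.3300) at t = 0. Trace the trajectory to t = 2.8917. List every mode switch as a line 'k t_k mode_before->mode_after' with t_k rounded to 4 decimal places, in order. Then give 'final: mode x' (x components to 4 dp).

Mode 1: guard c·x = -0.8816 hit at Δt = 1.3910 (t = 1.3910), x⁻ = (0.8816) → reset → x⁺ = (1.2234), jump to mode 0
Mode 0: guard c·x = 5.4517 hit at Δt = 0.9197 (t = 2.3107), x⁻ = (5.4517) → reset → x⁺ = (5.6697), jump to mode 1
Mode 1: flow for 0.5810 to horizon, guard not reached → x = (4.3273)

1 1.3910 1->0
2 2.3107 0->1
final: 1 4.3273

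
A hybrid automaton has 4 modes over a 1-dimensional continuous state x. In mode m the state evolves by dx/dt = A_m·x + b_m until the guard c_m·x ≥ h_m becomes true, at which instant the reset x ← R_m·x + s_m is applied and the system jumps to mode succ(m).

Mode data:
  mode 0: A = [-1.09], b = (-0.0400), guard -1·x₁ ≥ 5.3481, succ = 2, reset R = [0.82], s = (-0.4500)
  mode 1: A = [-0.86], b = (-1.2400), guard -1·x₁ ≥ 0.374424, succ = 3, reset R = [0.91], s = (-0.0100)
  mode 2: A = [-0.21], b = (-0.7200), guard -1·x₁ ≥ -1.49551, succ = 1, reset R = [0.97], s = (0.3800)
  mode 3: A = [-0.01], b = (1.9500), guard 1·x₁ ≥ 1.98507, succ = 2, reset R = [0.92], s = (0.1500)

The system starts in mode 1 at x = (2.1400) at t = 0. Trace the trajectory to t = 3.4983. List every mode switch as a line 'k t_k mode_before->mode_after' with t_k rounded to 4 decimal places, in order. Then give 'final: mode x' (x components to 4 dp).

1 1.4077 1->3
2 2.6106 3->2
3 3.0542 2->1
final: 1 0.7918

Mode 1: guard c·x = 0.3744 hit at Δt = 1.4077 (t = 1.4077), x⁻ = (-0.3744) → reset → x⁺ = (-0.3507), jump to mode 3
Mode 3: guard c·x = 1.9851 hit at Δt = 1.2029 (t = 2.6106), x⁻ = (1.9851) → reset → x⁺ = (1.9763), jump to mode 2
Mode 2: guard c·x = -1.4955 hit at Δt = 0.4436 (t = 3.0542), x⁻ = (1.4955) → reset → x⁺ = (1.8306), jump to mode 1
Mode 1: flow for 0.4441 to horizon, guard not reached → x = (0.7918)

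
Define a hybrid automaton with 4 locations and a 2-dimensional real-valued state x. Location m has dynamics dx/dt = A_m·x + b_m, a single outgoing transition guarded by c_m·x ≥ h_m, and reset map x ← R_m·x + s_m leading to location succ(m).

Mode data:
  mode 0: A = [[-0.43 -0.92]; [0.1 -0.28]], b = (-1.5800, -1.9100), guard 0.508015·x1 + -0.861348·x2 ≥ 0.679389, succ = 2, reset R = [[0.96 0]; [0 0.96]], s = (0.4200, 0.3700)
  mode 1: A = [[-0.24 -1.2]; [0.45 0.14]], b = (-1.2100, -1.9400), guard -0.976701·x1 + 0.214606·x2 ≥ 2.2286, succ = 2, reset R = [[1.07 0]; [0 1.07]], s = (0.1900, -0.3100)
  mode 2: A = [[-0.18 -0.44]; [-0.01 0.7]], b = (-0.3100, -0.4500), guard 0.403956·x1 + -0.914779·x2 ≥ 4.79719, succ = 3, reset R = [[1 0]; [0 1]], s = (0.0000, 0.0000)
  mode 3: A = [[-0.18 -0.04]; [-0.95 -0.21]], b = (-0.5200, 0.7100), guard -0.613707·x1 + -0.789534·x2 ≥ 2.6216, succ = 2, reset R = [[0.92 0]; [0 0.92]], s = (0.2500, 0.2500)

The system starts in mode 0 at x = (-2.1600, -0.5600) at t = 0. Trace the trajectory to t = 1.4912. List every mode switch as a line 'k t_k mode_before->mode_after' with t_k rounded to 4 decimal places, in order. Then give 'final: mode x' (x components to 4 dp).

Mode 0: guard c·x = 0.6794 hit at Δt = 0.7395 (t = 0.7395), x⁻ = (-1.8304, -1.8683) → reset → x⁺ = (-1.3372, -1.4236), jump to mode 2
Mode 2: flow for 0.7517 to horizon, guard not reached → x = (-0.7402, -2.8437)

1 0.7395 0->2
final: 2 -0.7402 -2.8437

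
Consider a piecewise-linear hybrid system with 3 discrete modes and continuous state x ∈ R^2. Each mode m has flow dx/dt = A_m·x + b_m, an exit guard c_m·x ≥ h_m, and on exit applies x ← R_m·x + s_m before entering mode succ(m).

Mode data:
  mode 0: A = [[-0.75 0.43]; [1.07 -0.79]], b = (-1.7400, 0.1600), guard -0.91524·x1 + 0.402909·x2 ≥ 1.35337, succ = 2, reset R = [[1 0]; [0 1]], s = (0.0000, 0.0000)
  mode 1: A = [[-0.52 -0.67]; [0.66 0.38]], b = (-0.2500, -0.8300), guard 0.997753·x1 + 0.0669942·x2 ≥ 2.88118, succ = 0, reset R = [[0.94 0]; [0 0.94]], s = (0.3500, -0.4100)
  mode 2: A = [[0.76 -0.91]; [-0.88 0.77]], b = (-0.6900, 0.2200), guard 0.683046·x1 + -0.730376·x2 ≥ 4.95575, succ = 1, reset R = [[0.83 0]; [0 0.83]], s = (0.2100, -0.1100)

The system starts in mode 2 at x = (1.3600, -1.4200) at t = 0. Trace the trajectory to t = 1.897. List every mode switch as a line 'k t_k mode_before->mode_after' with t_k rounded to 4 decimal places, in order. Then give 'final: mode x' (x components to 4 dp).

Mode 2: guard c·x = 4.9558 hit at Δt = 0.6393 (t = 0.6393), x⁻ = (3.3431, -3.6587) → reset → x⁺ = (2.9848, -3.1467), jump to mode 1
Mode 1: guard c·x = 2.8812 hit at Δt = 0.4100 (t = 1.0493), x⁻ = (3.0995, -3.1546) → reset → x⁺ = (3.2635, -3.3753), jump to mode 0
Mode 0: flow for 0.8477 to horizon, guard not reached → x = (0.2159, -0.7430)

1 0.6393 2->1
2 1.0493 1->0
final: 0 0.2159 -0.7430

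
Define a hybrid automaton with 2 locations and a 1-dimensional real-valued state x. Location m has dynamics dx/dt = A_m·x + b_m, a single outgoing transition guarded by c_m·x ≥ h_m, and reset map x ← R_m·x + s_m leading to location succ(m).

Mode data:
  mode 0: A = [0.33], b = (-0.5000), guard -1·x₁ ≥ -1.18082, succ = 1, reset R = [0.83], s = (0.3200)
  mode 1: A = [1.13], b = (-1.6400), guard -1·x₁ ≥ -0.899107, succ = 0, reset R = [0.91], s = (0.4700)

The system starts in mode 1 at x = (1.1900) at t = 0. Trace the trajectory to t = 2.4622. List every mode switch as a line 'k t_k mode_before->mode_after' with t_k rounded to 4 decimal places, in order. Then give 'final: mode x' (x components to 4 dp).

Mode 1: guard c·x = -0.8991 hit at Δt = 0.6621 (t = 0.6621), x⁻ = (0.8991) → reset → x⁺ = (1.2882), jump to mode 0
Mode 0: guard c·x = -1.1808 hit at Δt = 1.1738 (t = 1.8359), x⁻ = (1.1808) → reset → x⁺ = (1.3001), jump to mode 1
Mode 1: flow for 0.6263 to horizon, guard not reached → x = (1.1444)

1 0.6621 1->0
2 1.8359 0->1
final: 1 1.1444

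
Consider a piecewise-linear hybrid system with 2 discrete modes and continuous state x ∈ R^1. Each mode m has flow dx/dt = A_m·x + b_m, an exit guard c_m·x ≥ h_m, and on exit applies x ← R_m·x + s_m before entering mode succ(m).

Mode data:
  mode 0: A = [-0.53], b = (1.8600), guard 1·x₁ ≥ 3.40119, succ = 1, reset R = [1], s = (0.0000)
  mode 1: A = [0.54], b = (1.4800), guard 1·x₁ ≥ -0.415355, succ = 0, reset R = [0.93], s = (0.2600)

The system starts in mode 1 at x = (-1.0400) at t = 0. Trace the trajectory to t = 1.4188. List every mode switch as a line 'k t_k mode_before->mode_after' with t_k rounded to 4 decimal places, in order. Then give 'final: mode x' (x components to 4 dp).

1 0.5793 1->0
final: 0 1.1794

Mode 1: guard c·x = -0.4154 hit at Δt = 0.5793 (t = 0.5793), x⁻ = (-0.4154) → reset → x⁺ = (-0.1263), jump to mode 0
Mode 0: flow for 0.8395 to horizon, guard not reached → x = (1.1794)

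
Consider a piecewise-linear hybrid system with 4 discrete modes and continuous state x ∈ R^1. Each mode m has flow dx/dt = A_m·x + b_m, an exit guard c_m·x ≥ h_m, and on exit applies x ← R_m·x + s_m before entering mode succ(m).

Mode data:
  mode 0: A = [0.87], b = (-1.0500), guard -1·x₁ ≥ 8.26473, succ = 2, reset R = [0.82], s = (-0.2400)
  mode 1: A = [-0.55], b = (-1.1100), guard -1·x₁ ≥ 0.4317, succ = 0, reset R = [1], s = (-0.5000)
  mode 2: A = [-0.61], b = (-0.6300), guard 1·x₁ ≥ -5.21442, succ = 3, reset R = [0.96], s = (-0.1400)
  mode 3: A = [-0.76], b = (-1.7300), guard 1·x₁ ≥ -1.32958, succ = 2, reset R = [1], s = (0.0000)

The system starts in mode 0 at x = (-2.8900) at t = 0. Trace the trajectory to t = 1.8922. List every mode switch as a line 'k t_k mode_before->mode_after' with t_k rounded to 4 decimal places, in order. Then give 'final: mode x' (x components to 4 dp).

Mode 0: guard c·x = 8.2647 hit at Δt = 0.9633 (t = 0.9633), x⁻ = (-8.2647) → reset → x⁺ = (-7.0171), jump to mode 2
Mode 2: guard c·x = -5.2144 hit at Δt = 0.5876 (t = 1.5509), x⁻ = (-5.2144) → reset → x⁺ = (-5.1458), jump to mode 3
Mode 3: flow for 0.3413 to horizon, guard not reached → x = (-4.4902)

1 0.9633 0->2
2 1.5509 2->3
final: 3 -4.4902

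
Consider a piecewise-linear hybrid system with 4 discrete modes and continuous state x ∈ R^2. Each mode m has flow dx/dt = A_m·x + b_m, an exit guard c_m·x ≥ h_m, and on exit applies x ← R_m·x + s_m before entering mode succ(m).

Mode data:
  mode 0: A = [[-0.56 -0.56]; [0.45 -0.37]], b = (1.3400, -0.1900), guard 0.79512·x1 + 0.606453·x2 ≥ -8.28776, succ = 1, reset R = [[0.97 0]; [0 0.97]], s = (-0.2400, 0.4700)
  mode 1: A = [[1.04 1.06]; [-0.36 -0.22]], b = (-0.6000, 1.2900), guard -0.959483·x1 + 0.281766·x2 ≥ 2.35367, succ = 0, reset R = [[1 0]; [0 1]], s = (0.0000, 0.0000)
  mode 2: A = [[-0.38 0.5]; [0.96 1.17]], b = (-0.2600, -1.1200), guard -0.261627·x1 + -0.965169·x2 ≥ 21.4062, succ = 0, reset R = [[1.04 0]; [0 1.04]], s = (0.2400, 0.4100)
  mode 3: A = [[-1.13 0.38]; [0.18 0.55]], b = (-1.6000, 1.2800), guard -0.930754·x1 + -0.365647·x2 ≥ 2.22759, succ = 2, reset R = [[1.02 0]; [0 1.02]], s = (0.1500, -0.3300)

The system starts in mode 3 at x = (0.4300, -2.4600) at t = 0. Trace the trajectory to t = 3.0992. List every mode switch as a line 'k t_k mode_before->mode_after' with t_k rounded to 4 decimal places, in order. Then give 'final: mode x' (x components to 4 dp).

Mode 3: guard c·x = 2.2276 hit at Δt = 0.9457 (t = 0.9457), x⁻ = (-1.3448, -2.6690) → reset → x⁺ = (-1.2217, -3.0524), jump to mode 2
Mode 2: guard c·x = 21.4062 hit at Δt = 1.1713 (t = 2.1170), x⁻ = (-5.8159, -20.6022) → reset → x⁺ = (-5.8086, -21.0163), jump to mode 0
Mode 0: guard c·x = -8.2878 hit at Δt = 0.6504 (t = 2.7674), x⁻ = (2.4839, -16.9226) → reset → x⁺ = (2.1694, -15.9450), jump to mode 1
Mode 1: flow for 0.3318 to horizon, guard not reached → x = (-3.5733, -14.3384)

1 0.9457 3->2
2 2.1170 2->0
3 2.7674 0->1
final: 1 -3.5733 -14.3384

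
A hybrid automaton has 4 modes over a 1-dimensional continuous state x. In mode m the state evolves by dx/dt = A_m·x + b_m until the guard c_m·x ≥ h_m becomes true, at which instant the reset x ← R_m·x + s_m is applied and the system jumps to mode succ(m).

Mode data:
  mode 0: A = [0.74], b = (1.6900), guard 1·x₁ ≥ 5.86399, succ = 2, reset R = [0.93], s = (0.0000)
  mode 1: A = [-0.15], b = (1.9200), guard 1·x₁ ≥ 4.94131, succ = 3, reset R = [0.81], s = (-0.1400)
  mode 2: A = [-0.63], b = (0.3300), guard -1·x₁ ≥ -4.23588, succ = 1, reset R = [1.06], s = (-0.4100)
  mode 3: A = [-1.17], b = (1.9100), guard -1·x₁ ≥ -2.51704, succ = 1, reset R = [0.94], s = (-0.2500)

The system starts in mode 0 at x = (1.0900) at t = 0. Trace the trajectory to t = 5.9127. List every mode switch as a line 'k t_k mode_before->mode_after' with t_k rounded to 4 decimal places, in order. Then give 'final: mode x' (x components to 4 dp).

Mode 0: guard c·x = 5.8640 hit at Δt = 1.1915 (t = 1.1915), x⁻ = (5.8640) → reset → x⁺ = (5.4535), jump to mode 2
Mode 2: guard c·x = -4.2359 hit at Δt = 0.4503 (t = 1.6418), x⁻ = (4.2359) → reset → x⁺ = (4.0800), jump to mode 1
Mode 1: guard c·x = 4.9413 hit at Δt = 0.6933 (t = 2.3351), x⁻ = (4.9413) → reset → x⁺ = (3.8625), jump to mode 3
Mode 3: guard c·x = -2.5170 hit at Δt = 0.7903 (t = 3.1254), x⁻ = (2.5170) → reset → x⁺ = (2.1160), jump to mode 1
Mode 1: guard c·x = 4.9413 hit at Δt = 2.0475 (t = 5.1729), x⁻ = (4.9413) → reset → x⁺ = (3.8625), jump to mode 3
Mode 3: flow for 0.7398 to horizon, guard not reached → x = (2.5709)

1 1.1915 0->2
2 1.6418 2->1
3 2.3351 1->3
4 3.1254 3->1
5 5.1729 1->3
final: 3 2.5709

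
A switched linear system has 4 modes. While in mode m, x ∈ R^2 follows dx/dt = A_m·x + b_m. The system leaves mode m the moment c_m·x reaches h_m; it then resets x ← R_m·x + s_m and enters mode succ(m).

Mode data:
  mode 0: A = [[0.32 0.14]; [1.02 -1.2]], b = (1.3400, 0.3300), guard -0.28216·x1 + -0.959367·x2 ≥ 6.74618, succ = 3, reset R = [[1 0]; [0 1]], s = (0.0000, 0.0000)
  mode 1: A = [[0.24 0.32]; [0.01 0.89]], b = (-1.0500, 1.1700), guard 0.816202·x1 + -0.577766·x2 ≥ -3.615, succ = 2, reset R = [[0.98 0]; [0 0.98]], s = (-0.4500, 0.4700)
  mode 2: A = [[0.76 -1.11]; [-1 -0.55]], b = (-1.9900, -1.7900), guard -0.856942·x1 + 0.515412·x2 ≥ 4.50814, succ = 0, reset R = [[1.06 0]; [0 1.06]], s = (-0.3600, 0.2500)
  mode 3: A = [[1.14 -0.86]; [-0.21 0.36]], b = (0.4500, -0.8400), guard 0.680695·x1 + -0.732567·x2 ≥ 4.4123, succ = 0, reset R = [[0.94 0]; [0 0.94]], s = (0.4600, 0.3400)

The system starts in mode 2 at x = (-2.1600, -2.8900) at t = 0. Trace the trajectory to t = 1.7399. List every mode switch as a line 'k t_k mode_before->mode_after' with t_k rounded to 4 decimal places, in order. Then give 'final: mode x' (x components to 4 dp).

1 1.2117 2->0
final: 0 -6.4130 -2.2612

Mode 2: guard c·x = 4.5081 hit at Δt = 1.2117 (t = 1.2117), x⁻ = (-5.3117, -0.0848) → reset → x⁺ = (-5.9904, 0.1602), jump to mode 0
Mode 0: flow for 0.5282 to horizon, guard not reached → x = (-6.4130, -2.2612)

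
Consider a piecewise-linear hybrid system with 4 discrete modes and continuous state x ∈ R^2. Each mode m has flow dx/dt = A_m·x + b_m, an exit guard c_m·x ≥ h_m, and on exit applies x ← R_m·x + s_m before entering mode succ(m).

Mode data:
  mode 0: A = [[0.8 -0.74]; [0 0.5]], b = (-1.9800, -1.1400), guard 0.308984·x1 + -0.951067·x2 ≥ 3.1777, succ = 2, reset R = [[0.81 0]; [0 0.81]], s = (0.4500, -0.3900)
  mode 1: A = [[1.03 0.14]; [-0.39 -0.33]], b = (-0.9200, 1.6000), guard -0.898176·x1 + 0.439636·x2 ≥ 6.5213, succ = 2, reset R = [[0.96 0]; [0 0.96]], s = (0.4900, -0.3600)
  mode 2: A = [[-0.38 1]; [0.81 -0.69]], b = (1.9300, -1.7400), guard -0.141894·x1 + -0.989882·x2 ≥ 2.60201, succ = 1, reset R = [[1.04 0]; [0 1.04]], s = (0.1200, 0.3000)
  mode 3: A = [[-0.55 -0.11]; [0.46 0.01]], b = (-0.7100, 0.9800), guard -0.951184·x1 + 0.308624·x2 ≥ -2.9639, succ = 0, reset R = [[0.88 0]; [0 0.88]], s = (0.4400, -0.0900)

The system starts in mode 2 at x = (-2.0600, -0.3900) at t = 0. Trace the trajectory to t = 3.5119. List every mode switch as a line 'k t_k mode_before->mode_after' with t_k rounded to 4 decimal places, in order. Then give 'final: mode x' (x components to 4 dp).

Mode 2: guard c·x = 2.6020 hit at Δt = 1.2402 (t = 1.2402), x⁻ = (-1.0850, -2.4731) → reset → x⁺ = (-1.0084, -2.2720), jump to mode 1
Mode 1: guard c·x = 6.5213 hit at Δt = 1.2759 (t = 2.5161), x⁻ = (-6.4968, 1.5604) → reset → x⁺ = (-5.7470, 1.1380), jump to mode 2
Mode 2: guard c·x = 2.6020 hit at Δt = 0.6473 (t = 3.1634), x⁻ = (-3.8102, -2.0824) → reset → x⁺ = (-3.8426, -1.8657), jump to mode 1
Mode 1: flow for 0.3485 to horizon, guard not reached → x = (-5.9606, -0.5117)

1 1.2402 2->1
2 2.5161 1->2
3 3.1634 2->1
final: 1 -5.9606 -0.5117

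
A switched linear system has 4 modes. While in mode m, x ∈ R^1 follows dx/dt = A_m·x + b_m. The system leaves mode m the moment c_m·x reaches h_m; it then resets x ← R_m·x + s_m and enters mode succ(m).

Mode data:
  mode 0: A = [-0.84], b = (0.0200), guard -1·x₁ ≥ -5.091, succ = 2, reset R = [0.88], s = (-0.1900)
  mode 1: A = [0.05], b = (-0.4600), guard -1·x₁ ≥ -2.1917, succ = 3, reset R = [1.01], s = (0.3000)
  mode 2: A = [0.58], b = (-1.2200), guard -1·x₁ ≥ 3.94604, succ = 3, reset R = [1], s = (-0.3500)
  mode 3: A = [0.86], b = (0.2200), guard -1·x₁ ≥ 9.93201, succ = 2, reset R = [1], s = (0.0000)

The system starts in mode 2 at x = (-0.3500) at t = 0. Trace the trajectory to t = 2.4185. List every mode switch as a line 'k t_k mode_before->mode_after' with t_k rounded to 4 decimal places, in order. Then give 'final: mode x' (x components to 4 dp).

Mode 2: guard c·x = 3.9460 hit at Δt = 1.5560 (t = 1.5560), x⁻ = (-3.9460) → reset → x⁺ = (-4.2960), jump to mode 3
Mode 3: flow for 0.8625 to horizon, guard not reached → x = (-8.7387)

1 1.5560 2->3
final: 3 -8.7387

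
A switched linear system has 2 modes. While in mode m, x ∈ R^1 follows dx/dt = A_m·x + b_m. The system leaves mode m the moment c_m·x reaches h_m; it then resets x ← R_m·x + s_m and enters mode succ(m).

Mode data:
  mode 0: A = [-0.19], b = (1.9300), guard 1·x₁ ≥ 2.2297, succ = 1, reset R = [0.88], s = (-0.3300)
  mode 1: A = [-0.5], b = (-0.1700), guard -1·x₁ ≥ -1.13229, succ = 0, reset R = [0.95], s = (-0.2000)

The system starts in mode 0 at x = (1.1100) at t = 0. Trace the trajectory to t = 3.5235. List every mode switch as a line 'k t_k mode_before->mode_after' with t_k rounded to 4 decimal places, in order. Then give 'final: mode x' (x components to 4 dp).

Mode 0: guard c·x = 2.2297 hit at Δt = 0.6953 (t = 0.6953), x⁻ = (2.2297) → reset → x⁺ = (1.6321), jump to mode 1
Mode 1: guard c·x = -1.1323 hit at Δt = 0.5846 (t = 1.2799), x⁻ = (1.1323) → reset → x⁺ = (0.8757), jump to mode 0
Mode 0: guard c·x = 2.2297 hit at Δt = 0.8299 (t = 2.1098), x⁻ = (2.2297) → reset → x⁺ = (1.6321), jump to mode 1
Mode 1: guard c·x = -1.1323 hit at Δt = 0.5846 (t = 2.6944), x⁻ = (1.1323) → reset → x⁺ = (0.8757), jump to mode 0
Mode 0: flow for 0.8291 to horizon, guard not reached → x = (2.2286)

1 0.6953 0->1
2 1.2799 1->0
3 2.1098 0->1
4 2.6944 1->0
final: 0 2.2286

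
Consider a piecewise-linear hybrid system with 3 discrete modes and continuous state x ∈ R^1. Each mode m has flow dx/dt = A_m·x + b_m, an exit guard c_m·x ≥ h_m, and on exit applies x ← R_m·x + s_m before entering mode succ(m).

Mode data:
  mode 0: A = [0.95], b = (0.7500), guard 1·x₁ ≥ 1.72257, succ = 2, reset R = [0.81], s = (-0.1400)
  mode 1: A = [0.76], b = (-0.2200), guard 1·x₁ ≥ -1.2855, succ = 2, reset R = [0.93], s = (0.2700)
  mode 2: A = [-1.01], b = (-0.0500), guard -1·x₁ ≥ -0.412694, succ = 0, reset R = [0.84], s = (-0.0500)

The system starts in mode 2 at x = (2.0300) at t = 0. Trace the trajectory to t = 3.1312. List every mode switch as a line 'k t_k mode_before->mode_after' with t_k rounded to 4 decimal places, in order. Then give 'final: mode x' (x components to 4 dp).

1 1.4890 2->0
2 2.3716 0->2
final: 2 0.5563

Mode 2: guard c·x = -0.4127 hit at Δt = 1.4890 (t = 1.4890), x⁻ = (0.4127) → reset → x⁺ = (0.2967), jump to mode 0
Mode 0: guard c·x = 1.7226 hit at Δt = 0.8826 (t = 2.3716), x⁻ = (1.7226) → reset → x⁺ = (1.2553), jump to mode 2
Mode 2: flow for 0.7596 to horizon, guard not reached → x = (0.5563)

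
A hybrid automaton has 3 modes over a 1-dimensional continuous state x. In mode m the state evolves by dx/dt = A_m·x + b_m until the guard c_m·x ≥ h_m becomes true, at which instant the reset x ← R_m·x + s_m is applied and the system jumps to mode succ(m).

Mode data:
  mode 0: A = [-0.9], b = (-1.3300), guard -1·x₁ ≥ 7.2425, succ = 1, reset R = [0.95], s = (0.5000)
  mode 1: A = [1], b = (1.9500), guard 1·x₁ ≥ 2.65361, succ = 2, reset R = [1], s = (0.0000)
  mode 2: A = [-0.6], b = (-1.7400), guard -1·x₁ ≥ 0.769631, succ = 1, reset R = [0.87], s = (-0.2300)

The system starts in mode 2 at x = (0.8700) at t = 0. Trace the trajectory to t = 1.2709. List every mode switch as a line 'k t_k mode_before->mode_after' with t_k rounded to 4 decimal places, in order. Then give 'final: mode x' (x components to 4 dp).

Mode 2: guard c·x = 0.7696 hit at Δt = 0.9513 (t = 0.9513), x⁻ = (-0.7696) → reset → x⁺ = (-0.8996), jump to mode 1
Mode 1: flow for 0.3196 to horizon, guard not reached → x = (-0.5040)

1 0.9513 2->1
final: 1 -0.5040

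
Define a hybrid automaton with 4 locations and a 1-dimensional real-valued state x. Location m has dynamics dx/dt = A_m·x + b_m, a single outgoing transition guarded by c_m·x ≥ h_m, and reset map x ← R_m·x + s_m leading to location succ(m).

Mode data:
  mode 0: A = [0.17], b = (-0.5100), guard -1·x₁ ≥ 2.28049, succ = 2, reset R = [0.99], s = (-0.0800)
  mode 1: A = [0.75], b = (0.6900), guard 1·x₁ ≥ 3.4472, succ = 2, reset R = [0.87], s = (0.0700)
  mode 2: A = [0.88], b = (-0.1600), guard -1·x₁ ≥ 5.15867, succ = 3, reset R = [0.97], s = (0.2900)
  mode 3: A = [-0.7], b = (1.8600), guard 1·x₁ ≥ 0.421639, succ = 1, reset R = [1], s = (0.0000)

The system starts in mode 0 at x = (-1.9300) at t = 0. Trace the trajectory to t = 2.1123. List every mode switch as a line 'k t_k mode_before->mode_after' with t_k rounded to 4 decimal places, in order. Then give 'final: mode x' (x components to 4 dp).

1 0.4040 0->2
2 1.2577 2->3
final: 3 -1.3954

Mode 0: guard c·x = 2.2805 hit at Δt = 0.4040 (t = 0.4040), x⁻ = (-2.2805) → reset → x⁺ = (-2.3377), jump to mode 2
Mode 2: guard c·x = 5.1587 hit at Δt = 0.8537 (t = 1.2577), x⁻ = (-5.1587) → reset → x⁺ = (-4.7139), jump to mode 3
Mode 3: flow for 0.8546 to horizon, guard not reached → x = (-1.3954)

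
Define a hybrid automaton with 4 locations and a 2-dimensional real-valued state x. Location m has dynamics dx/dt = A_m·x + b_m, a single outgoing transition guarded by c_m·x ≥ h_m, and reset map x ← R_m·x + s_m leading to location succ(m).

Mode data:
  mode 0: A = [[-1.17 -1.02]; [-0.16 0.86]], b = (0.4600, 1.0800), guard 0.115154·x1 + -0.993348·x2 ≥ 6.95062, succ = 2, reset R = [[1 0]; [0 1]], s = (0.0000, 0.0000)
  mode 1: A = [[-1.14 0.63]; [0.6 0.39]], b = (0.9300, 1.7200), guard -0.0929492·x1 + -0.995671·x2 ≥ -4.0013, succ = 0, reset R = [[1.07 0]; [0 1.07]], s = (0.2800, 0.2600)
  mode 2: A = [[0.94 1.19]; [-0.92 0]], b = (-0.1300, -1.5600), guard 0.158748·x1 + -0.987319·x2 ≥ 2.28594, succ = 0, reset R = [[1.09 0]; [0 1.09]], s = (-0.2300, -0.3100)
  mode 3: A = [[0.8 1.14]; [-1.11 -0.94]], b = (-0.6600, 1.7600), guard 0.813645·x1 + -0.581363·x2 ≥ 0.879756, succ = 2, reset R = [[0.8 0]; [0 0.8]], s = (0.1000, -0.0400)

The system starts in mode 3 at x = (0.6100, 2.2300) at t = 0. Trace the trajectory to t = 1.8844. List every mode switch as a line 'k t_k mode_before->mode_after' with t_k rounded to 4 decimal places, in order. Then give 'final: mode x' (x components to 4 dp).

Mode 3: guard c·x = 0.8798 hit at Δt = 0.5818 (t = 0.5818), x⁻ = (2.0705, 1.3845) → reset → x⁺ = (1.7564, 1.0676), jump to mode 2
Mode 2: guard c·x = 2.2859 hit at Δt = 0.7267 (t = 1.3085), x⁻ = (3.1889, -1.8026) → reset → x⁺ = (3.2459, -2.2748), jump to mode 0
Mode 0: flow for 0.5759 to horizon, guard not reached → x = (3.0451, -3.2967)

1 0.5818 3->2
2 1.3085 2->0
final: 0 3.0451 -3.2967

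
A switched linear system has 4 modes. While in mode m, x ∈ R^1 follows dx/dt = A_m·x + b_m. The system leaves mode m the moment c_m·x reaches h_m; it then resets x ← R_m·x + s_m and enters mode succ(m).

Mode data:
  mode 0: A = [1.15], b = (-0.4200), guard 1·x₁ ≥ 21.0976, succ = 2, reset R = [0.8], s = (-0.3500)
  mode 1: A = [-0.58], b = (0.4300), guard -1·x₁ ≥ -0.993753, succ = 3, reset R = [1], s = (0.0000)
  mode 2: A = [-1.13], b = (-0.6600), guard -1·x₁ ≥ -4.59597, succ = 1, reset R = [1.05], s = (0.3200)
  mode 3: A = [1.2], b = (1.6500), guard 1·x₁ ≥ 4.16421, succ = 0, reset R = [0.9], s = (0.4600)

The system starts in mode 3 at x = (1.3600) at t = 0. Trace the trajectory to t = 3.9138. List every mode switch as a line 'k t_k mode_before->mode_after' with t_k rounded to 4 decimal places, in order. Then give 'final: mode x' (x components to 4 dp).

Mode 3: guard c·x = 4.1642 hit at Δt = 0.5881 (t = 0.5881), x⁻ = (4.1642) → reset → x⁺ = (4.2078), jump to mode 0
Mode 0: guard c·x = 21.0976 hit at Δt = 1.4657 (t = 2.0538), x⁻ = (21.0976) → reset → x⁺ = (16.5281), jump to mode 2
Mode 2: guard c·x = -4.5960 hit at Δt = 1.0575 (t = 3.1113), x⁻ = (4.5960) → reset → x⁺ = (5.1458), jump to mode 1
Mode 1: flow for 0.8025 to horizon, guard not reached → x = (3.5067)

1 0.5881 3->0
2 2.0538 0->2
3 3.1113 2->1
final: 1 3.5067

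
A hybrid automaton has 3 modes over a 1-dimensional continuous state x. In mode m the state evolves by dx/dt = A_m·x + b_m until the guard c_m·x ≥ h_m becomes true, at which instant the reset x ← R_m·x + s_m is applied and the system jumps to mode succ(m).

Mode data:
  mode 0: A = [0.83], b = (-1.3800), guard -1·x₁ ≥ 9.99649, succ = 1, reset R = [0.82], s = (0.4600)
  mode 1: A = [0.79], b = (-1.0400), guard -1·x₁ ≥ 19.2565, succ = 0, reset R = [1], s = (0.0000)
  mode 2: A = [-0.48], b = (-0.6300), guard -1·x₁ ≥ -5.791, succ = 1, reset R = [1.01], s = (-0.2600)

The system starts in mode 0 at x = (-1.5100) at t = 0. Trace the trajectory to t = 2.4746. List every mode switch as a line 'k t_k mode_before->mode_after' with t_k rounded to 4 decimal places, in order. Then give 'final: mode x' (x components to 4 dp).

Mode 0: guard c·x = 9.9965 hit at Δt = 1.5681 (t = 1.5681), x⁻ = (-9.9965) → reset → x⁺ = (-7.7371), jump to mode 1
Mode 1: flow for 0.9065 to horizon, guard not reached → x = (-17.2118)

1 1.5681 0->1
final: 1 -17.2118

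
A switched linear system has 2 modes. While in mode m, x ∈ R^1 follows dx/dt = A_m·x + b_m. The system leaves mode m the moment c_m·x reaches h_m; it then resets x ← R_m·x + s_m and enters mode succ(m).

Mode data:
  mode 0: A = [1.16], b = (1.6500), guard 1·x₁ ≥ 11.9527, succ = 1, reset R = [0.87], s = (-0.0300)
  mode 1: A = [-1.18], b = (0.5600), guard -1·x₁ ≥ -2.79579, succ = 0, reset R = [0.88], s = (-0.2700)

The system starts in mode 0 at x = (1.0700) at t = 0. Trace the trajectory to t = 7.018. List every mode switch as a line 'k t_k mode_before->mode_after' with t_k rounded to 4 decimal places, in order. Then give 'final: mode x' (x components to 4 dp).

1 1.4484 0->1
2 2.6771 1->0
3 3.8055 0->1
4 5.0342 1->0
5 6.1626 0->1
final: 1 4.0805

Mode 0: guard c·x = 11.9527 hit at Δt = 1.4484 (t = 1.4484), x⁻ = (11.9527) → reset → x⁺ = (10.3688), jump to mode 1
Mode 1: guard c·x = -2.7958 hit at Δt = 1.2287 (t = 2.6771), x⁻ = (2.7958) → reset → x⁺ = (2.1903), jump to mode 0
Mode 0: guard c·x = 11.9527 hit at Δt = 1.1284 (t = 3.8055), x⁻ = (11.9527) → reset → x⁺ = (10.3688), jump to mode 1
Mode 1: guard c·x = -2.7958 hit at Δt = 1.2287 (t = 5.0342), x⁻ = (2.7958) → reset → x⁺ = (2.1903), jump to mode 0
Mode 0: guard c·x = 11.9527 hit at Δt = 1.1284 (t = 6.1626), x⁻ = (11.9527) → reset → x⁺ = (10.3688), jump to mode 1
Mode 1: flow for 0.8554 to horizon, guard not reached → x = (4.0805)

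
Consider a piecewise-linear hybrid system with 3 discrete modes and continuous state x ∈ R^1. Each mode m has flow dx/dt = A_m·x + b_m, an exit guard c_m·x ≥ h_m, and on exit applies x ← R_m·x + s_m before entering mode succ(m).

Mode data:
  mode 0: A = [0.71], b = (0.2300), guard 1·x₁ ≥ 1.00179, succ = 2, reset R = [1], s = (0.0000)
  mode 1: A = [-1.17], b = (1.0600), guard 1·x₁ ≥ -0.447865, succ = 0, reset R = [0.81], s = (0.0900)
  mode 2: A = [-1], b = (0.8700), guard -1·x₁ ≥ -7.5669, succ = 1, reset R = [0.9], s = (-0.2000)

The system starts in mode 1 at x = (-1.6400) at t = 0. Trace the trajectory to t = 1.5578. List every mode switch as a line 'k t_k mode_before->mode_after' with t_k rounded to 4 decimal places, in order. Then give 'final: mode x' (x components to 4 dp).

Mode 1: guard c·x = -0.4479 hit at Δt = 0.5398 (t = 0.5398), x⁻ = (-0.4479) → reset → x⁺ = (-0.2728), jump to mode 0
Mode 0: flow for 1.0180 to horizon, guard not reached → x = (-0.2185)

1 0.5398 1->0
final: 0 -0.2185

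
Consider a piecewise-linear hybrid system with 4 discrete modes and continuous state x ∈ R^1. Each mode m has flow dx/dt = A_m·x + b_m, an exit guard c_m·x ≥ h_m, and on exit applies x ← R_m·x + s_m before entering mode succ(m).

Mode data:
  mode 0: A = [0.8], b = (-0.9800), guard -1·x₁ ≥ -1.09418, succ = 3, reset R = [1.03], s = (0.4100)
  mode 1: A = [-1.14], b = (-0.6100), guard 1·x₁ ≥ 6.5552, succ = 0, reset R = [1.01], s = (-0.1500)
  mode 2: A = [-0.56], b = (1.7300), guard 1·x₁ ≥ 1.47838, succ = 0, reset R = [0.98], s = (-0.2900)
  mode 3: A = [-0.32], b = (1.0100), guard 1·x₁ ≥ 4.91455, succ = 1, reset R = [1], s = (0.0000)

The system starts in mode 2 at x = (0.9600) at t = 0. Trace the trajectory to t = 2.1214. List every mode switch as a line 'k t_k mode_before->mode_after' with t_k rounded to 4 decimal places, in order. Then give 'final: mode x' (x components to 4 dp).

Mode 2: guard c·x = 1.4784 hit at Δt = 0.4982 (t = 0.4982), x⁻ = (1.4784) → reset → x⁺ = (1.1588), jump to mode 0
Mode 0: guard c·x = -1.0942 hit at Δt = 0.8517 (t = 1.3499), x⁻ = (1.0942) → reset → x⁺ = (1.5370), jump to mode 3
Mode 3: flow for 0.7715 to horizon, guard not reached → x = (1.8913)

1 0.4982 2->0
2 1.3499 0->3
final: 3 1.8913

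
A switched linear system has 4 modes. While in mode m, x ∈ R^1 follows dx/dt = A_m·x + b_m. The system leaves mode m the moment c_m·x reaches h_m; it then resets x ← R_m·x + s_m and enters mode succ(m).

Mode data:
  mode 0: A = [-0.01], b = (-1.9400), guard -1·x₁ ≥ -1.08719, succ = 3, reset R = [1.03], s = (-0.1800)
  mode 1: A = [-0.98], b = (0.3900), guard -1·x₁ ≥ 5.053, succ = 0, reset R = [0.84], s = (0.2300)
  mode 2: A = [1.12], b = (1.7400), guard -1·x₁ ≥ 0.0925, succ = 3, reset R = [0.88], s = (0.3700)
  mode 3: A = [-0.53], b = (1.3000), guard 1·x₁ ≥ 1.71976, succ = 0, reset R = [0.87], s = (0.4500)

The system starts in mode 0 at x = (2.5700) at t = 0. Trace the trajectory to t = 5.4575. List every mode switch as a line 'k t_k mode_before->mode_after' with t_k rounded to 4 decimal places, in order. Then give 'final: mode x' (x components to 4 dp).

Mode 0: guard c·x = -1.0872 hit at Δt = 0.7572 (t = 0.7572), x⁻ = (1.0872) → reset → x⁺ = (0.9398), jump to mode 3
Mode 3: guard c·x = 1.7198 hit at Δt = 1.3672 (t = 2.1244), x⁻ = (1.7198) → reset → x⁺ = (1.9462), jump to mode 0
Mode 0: guard c·x = -1.0872 hit at Δt = 0.4394 (t = 2.5638), x⁻ = (1.0872) → reset → x⁺ = (0.9398), jump to mode 3
Mode 3: guard c·x = 1.7198 hit at Δt = 1.3672 (t = 3.9310), x⁻ = (1.7198) → reset → x⁺ = (1.9462), jump to mode 0
Mode 0: guard c·x = -1.0872 hit at Δt = 0.4394 (t = 4.3703), x⁻ = (1.0872) → reset → x⁺ = (0.9398), jump to mode 3
Mode 3: flow for 1.0872 to horizon, guard not reached → x = (1.6025)

1 0.7572 0->3
2 2.1244 3->0
3 2.5638 0->3
4 3.9310 3->0
5 4.3703 0->3
final: 3 1.6025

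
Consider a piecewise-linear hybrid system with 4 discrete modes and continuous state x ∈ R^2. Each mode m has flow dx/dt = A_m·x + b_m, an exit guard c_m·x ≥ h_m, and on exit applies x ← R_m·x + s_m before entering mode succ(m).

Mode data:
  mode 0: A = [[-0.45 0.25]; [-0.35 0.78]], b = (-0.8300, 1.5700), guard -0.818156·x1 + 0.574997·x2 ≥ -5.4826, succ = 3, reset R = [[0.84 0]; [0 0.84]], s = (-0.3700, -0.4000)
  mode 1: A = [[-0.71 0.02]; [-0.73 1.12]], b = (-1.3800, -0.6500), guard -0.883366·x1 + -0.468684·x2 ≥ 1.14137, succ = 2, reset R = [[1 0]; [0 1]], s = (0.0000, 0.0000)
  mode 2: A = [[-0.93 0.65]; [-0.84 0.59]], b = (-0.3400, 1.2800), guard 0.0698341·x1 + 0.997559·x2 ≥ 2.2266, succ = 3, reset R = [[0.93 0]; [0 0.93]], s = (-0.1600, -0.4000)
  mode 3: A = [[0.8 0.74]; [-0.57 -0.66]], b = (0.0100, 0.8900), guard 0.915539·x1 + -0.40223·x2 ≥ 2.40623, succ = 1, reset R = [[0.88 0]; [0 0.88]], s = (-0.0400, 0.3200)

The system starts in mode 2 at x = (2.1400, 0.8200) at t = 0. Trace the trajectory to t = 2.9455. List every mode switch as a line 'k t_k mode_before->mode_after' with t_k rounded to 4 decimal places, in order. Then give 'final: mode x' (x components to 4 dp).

Mode 2: guard c·x = 2.2266 hit at Δt = 1.4807 (t = 1.4807), x⁻ = (1.0167, 2.1609) → reset → x⁺ = (0.7855, 1.6096), jump to mode 3
Mode 3: guard c·x = 2.4062 hit at Δt = 0.9242 (t = 2.4049), x⁻ = (2.9545, 0.7427) → reset → x⁺ = (2.5600, 0.9736), jump to mode 1
Mode 1: flow for 0.5406 to horizon, guard not reached → x = (1.1298, 0.2857)

1 1.4807 2->3
2 2.4049 3->1
final: 1 1.1298 0.2857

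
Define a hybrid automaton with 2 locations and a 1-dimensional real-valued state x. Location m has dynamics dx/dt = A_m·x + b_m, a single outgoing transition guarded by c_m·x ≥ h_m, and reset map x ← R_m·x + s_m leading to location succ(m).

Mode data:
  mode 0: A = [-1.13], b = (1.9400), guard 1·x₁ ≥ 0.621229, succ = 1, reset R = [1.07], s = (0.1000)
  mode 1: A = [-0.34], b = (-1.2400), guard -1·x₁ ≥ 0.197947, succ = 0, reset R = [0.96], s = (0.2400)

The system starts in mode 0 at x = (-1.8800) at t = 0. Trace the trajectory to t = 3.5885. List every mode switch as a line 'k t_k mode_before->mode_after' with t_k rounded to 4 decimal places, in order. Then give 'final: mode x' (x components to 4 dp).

Mode 0: guard c·x = 0.6212 hit at Δt = 1.0520 (t = 1.0520), x⁻ = (0.6212) → reset → x⁺ = (0.7647), jump to mode 1
Mode 1: guard c·x = 0.1979 hit at Δt = 0.7240 (t = 1.7760), x⁻ = (-0.1979) → reset → x⁺ = (0.0500), jump to mode 0
Mode 0: guard c·x = 0.6212 hit at Δt = 0.3714 (t = 2.1474), x⁻ = (0.6212) → reset → x⁺ = (0.7647), jump to mode 1
Mode 1: guard c·x = 0.1979 hit at Δt = 0.7240 (t = 2.8714), x⁻ = (-0.1979) → reset → x⁺ = (0.0500), jump to mode 0
Mode 0: guard c·x = 0.6212 hit at Δt = 0.3714 (t = 3.2427), x⁻ = (0.6212) → reset → x⁺ = (0.7647), jump to mode 1
Mode 1: flow for 0.3458 to horizon, guard not reached → x = (0.2754)

1 1.0520 0->1
2 1.7760 1->0
3 2.1474 0->1
4 2.8714 1->0
5 3.2427 0->1
final: 1 0.2754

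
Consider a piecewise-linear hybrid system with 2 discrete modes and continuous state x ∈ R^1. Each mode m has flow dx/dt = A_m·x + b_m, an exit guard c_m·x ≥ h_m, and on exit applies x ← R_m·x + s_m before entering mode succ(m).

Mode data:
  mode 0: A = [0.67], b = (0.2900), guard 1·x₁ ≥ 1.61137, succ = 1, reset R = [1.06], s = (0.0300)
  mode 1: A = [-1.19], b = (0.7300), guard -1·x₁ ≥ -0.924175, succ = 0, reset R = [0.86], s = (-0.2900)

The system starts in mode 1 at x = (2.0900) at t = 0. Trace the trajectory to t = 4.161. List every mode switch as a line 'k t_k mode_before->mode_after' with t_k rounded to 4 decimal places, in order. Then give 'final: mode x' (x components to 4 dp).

Mode 1: guard c·x = -0.9242 hit at Δt = 1.3097 (t = 1.3097), x⁻ = (0.9242) → reset → x⁺ = (0.5048), jump to mode 0
Mode 0: guard c·x = 1.6114 hit at Δt = 1.1633 (t = 2.4730), x⁻ = (1.6114) → reset → x⁺ = (1.7381), jump to mode 1
Mode 1: guard c·x = -0.9242 hit at Δt = 1.0809 (t = 3.5539), x⁻ = (0.9242) → reset → x⁺ = (0.5048), jump to mode 0
Mode 0: flow for 0.6071 to horizon, guard not reached → x = (0.9754)

1 1.3097 1->0
2 2.4730 0->1
3 3.5539 1->0
final: 0 0.9754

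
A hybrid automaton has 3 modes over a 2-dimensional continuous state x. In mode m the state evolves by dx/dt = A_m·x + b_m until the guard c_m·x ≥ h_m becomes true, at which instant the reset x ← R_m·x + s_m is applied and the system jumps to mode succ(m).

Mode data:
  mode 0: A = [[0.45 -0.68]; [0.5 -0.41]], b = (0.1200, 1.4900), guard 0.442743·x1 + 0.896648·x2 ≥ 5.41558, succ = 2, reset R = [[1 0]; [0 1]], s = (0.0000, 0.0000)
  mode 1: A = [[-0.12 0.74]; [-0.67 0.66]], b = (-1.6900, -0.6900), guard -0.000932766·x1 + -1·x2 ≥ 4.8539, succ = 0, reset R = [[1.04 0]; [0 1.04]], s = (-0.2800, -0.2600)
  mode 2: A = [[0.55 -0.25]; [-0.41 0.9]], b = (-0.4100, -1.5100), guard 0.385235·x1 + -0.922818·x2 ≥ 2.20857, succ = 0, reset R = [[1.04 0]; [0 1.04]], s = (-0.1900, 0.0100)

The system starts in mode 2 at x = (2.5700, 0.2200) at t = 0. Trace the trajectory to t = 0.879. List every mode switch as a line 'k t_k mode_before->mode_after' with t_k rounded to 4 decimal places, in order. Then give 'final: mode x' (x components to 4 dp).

Mode 2: guard c·x = 2.2086 hit at Δt = 0.4365 (t = 0.4365), x⁻ = (3.1096, -1.0952) → reset → x⁺ = (3.0439, -1.1290), jump to mode 0
Mode 0: flow for 0.4425 to horizon, guard not reached → x = (3.9055, 0.3717)

1 0.4365 2->0
final: 0 3.9055 0.3717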